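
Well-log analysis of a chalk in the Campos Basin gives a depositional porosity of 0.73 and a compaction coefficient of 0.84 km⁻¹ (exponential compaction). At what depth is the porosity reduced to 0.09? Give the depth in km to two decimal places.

Invert Athy's law: d = ln(φ₀/φ) / c
d = ln(0.73/0.09) / 0.84 = ln(8.111) / 0.84 = 2.0932 / 0.84 = 2.492 km

2.49 km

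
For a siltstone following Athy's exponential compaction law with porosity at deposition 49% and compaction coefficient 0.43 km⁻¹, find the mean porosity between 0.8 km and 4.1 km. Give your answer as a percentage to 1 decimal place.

⟨phi⟩ = (1/(d₂−d₁)) ∫ phi₀ e^(−kd) dd = phi₀·(e^(−k·d₁) − e^(−k·d₂)) / (k·(d₂−d₁))
e^(−0.43×0.8) = 0.7089; e^(−0.43×4.1) = 0.1715
⟨phi⟩ = 0.49 × (0.7089 − 0.1715) / (0.43 × 3.3) = 0.49 × 0.3787 = 0.1856

18.6%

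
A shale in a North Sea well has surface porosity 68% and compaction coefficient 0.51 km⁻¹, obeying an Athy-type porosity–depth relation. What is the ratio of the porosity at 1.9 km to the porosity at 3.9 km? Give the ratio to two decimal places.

n(d₁)/n(d₂) = e^(−c·d₁)/e^(−c·d₂) = e^{c(d₂−d₁)}
= exp(0.51 × 2) = exp(1.02) = 2.7732

2.77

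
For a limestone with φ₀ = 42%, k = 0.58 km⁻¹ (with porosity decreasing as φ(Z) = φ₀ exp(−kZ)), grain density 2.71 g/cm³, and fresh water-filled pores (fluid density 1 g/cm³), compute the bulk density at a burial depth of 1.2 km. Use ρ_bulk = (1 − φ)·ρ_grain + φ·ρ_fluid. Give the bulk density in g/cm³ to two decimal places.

Porosity at depth: φ = 0.42·exp(−0.58×1.2) = 0.42×0.4986 = 0.2094
Bulk density: ρ_b = (1−φ)ρ_g + φ·ρ_f = 0.7906×2.71 + 0.2094×1
       = 2.143 + 0.209 = 2.352 g/cm³

2.35 g/cm³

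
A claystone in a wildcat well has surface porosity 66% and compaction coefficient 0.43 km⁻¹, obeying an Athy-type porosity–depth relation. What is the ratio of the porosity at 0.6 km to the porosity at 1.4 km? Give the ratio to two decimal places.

n(Z₁)/n(Z₂) = e^(−c·Z₁)/e^(−c·Z₂) = e^{c(Z₂−Z₁)}
= exp(0.43 × 0.8) = exp(0.344) = 1.4106

1.41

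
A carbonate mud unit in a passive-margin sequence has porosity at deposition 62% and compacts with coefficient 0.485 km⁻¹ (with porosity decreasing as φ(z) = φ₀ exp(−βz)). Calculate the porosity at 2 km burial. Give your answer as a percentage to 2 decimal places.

23.50%

φ = φ₀·exp(−β·z) = 0.62 × exp(−0.485 × 2) = 0.62 × exp(−0.97)
  = 0.62 × 0.3791 = 0.2350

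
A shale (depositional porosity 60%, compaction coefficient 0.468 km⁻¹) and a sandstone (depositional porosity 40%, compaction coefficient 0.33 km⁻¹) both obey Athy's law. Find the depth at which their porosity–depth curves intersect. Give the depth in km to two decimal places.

Set φ₀ₐ e^(−kₐZ) = φ₀ᵦ e^(−kᵦZ) ⇒ ln(φ₀ₐ/φ₀ᵦ) = (kₐ − kᵦ)·Z
Z = ln(0.6/0.4) / (0.468 − 0.33) = 0.4055 / 0.138 = 2.938 km

2.94 km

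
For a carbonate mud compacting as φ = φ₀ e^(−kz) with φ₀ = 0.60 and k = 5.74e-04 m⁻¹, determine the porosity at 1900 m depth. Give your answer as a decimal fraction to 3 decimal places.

0.202

Working in km (1 km = 1000 m; k in km⁻¹ = k in m⁻¹ × 1000):
φ = φ₀·exp(−k·z) = 0.6 × exp(−0.574 × 1.9) = 0.6 × exp(−1.091)
  = 0.6 × 0.3360 = 0.2016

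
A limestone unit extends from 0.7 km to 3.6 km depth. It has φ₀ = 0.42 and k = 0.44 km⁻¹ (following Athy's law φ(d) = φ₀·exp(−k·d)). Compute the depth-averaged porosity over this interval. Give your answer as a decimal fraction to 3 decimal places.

⟨φ⟩ = (1/(d₂−d₁)) ∫ φ₀ e^(−kd) dd = φ₀·(e^(−k·d₁) − e^(−k·d₂)) / (k·(d₂−d₁))
e^(−0.44×0.7) = 0.7349; e^(−0.44×3.6) = 0.2052
⟨φ⟩ = 0.42 × (0.7349 − 0.2052) / (0.44 × 2.9) = 0.42 × 0.4152 = 0.1744

0.174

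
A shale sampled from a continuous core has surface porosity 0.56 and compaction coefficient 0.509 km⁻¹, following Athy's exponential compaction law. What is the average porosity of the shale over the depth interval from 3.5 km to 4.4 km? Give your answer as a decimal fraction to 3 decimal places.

0.076

⟨phi⟩ = (1/(z₂−z₁)) ∫ phi₀ e^(−kz) dz = phi₀·(e^(−k·z₁) − e^(−k·z₂)) / (k·(z₂−z₁))
e^(−0.509×3.5) = 0.1684; e^(−0.509×4.4) = 0.1065
⟨phi⟩ = 0.56 × (0.1684 − 0.1065) / (0.509 × 0.9) = 0.56 × 0.1351 = 0.0756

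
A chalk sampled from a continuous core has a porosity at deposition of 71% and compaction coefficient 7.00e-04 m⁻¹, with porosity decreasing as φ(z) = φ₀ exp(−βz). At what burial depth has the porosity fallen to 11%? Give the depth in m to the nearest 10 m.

Working in km (1 km = 1000 m; β in km⁻¹ = β in m⁻¹ × 1000):
Invert Athy's law: z = ln(φ₀/φ) / β
z = ln(0.71/0.11) / 0.7 = ln(6.455) / 0.7 = 1.8648 / 0.7 = 2.664 km

2660 m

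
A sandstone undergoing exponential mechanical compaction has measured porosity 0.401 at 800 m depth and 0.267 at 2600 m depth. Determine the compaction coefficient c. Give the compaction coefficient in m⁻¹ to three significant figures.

Working in km (1 km = 1000 m; c in km⁻¹ = c in m⁻¹ × 1000):
Athy: phi(z) = phi₀ e^(−cz) ⇒ phi₁/phi₂ = e^{c(z₂−z₁)} ⇒ c = ln(phi₁/phi₂)/(z₂−z₁)
c = ln(0.401/0.267) / (2.6 − 0.8) = ln(1.502) / 1.8 = 0.4067 / 1.8 = 0.226 km⁻¹

0.000226 m⁻¹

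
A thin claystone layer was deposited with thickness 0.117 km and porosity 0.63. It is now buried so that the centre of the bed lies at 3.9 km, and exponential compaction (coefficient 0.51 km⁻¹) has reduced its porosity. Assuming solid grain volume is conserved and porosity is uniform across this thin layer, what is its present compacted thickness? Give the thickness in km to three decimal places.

Porosity at 3.9 km: n = 0.63·exp(−0.51×3.9) = 0.0862
Solid-volume conservation: h(1−n) = h₀(1−n₀) ⇒ h = h₀·(1−n₀)/(1−n)
h = 0.117 × (1 − 0.63)/(1 − 0.0862) = 0.117 × 0.4049 = 0.0474 km

0.047 km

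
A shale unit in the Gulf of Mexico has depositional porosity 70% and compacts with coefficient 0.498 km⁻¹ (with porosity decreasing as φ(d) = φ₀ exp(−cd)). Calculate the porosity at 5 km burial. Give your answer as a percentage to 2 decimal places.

φ = φ₀·exp(−c·d) = 0.7 × exp(−0.498 × 5) = 0.7 × exp(−2.49)
  = 0.7 × 0.0829 = 0.0580

5.80%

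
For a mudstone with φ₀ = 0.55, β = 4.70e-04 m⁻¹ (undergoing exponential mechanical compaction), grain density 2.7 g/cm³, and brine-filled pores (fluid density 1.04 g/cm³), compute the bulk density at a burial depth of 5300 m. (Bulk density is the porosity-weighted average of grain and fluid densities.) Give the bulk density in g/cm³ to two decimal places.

Working in km (1 km = 1000 m; β in km⁻¹ = β in m⁻¹ × 1000):
Porosity at depth: φ = 0.55·exp(−0.47×5.3) = 0.55×0.0828 = 0.0456
Bulk density: ρ_b = (1−φ)ρ_g + φ·ρ_f = 0.9544×2.7 + 0.0456×1.04
       = 2.577 + 0.047 = 2.624 g/cm³

2.62 g/cm³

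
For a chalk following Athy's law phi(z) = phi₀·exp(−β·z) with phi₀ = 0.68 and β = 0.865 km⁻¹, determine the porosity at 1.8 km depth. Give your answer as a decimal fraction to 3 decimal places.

phi = phi₀·exp(−β·z) = 0.68 × exp(−0.865 × 1.8) = 0.68 × exp(−1.557)
  = 0.68 × 0.2108 = 0.1433

0.143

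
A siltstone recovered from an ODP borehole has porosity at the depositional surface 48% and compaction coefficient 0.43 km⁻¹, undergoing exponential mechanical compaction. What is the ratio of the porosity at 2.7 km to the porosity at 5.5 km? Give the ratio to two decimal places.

φ(d₁)/φ(d₂) = e^(−c·d₁)/e^(−c·d₂) = e^{c(d₂−d₁)}
= exp(0.43 × 2.8) = exp(1.204) = 3.3334

3.33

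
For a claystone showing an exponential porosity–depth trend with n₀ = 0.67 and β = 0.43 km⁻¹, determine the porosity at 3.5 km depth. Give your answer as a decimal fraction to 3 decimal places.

n = n₀·exp(−β·d) = 0.67 × exp(−0.43 × 3.5) = 0.67 × exp(−1.505)
  = 0.67 × 0.2220 = 0.1488

0.149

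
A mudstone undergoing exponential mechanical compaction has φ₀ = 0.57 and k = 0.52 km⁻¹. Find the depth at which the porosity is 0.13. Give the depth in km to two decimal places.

Invert Athy's law: Z = ln(φ₀/φ) / k
Z = ln(0.57/0.13) / 0.52 = ln(4.385) / 0.52 = 1.4781 / 0.52 = 2.843 km

2.84 km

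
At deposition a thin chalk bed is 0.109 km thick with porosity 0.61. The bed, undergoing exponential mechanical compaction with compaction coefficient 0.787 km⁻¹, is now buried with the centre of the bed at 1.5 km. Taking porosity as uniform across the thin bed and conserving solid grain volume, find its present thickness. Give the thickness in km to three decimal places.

0.052 km

Porosity at 1.5 km: n = 0.61·exp(−0.787×1.5) = 0.1873
Solid-volume conservation: h(1−n) = h₀(1−n₀) ⇒ h = h₀·(1−n₀)/(1−n)
h = 0.109 × (1 − 0.61)/(1 − 0.1873) = 0.109 × 0.4799 = 0.0523 km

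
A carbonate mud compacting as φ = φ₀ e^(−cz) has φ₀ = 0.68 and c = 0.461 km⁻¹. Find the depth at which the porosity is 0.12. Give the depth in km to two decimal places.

3.76 km

Invert Athy's law: z = ln(φ₀/φ) / c
z = ln(0.68/0.12) / 0.461 = ln(5.667) / 0.461 = 1.7346 / 0.461 = 3.763 km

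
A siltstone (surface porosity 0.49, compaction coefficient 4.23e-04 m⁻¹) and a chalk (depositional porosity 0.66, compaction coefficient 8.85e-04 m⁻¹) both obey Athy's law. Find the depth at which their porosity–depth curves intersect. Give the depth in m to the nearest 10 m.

640 m

Working in km (1 km = 1000 m; k in km⁻¹ = k in m⁻¹ × 1000):
Set φ₀ₐ e^(−kₐd) = φ₀ᵦ e^(−kᵦd) ⇒ ln(φ₀ₐ/φ₀ᵦ) = (kₐ − kᵦ)·d
d = ln(0.49/0.66) / (0.423 − 0.885) = -0.2978 / -0.462 = 0.645 km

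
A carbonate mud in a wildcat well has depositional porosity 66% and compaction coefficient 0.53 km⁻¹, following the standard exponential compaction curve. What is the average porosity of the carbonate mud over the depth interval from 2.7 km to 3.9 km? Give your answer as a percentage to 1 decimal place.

⟨φ⟩ = (1/(z₂−z₁)) ∫ φ₀ e^(−βz) dz = φ₀·(e^(−β·z₁) − e^(−β·z₂)) / (β·(z₂−z₁))
e^(−0.53×2.7) = 0.2391; e^(−0.53×3.9) = 0.1266
⟨φ⟩ = 0.66 × (0.2391 − 0.1266) / (0.53 × 1.2) = 0.66 × 0.1769 = 0.1168

11.7%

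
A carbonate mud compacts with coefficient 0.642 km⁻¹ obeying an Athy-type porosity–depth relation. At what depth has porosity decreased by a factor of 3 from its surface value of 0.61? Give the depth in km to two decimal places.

1.71 km

φ/φ₀ = 1/3 ⇒ exp(−c·d) = 1/3 ⇒ d = ln(3) / c
d = 1.0986 / 0.642 = 1.711 km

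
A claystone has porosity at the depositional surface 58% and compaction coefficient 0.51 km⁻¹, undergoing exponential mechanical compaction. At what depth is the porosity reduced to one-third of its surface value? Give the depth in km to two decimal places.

2.15 km

n/n₀ = 1/3 ⇒ exp(−β·z) = 1/3 ⇒ z = ln(3) / β
z = 1.0986 / 0.51 = 2.154 km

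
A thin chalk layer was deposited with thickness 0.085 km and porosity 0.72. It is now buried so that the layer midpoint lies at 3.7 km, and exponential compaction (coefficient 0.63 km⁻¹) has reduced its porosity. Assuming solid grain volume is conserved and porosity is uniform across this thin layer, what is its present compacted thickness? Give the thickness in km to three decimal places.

0.026 km

Porosity at 3.7 km: n = 0.72·exp(−0.63×3.7) = 0.0700
Solid-volume conservation: h(1−n) = h₀(1−n₀) ⇒ h = h₀·(1−n₀)/(1−n)
h = 0.085 × (1 − 0.72)/(1 − 0.0700) = 0.085 × 0.3011 = 0.0256 km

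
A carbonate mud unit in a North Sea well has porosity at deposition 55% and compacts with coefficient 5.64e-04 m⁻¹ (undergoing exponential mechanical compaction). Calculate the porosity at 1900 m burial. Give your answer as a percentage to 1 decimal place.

Working in km (1 km = 1000 m; c in km⁻¹ = c in m⁻¹ × 1000):
φ = φ₀·exp(−c·z) = 0.55 × exp(−0.564 × 1.9) = 0.55 × exp(−1.072)
  = 0.55 × 0.3425 = 0.1884

18.8%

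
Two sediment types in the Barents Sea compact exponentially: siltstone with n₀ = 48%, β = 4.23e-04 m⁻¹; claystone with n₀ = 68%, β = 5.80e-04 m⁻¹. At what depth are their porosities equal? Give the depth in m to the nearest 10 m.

2220 m

Working in km (1 km = 1000 m; β in km⁻¹ = β in m⁻¹ × 1000):
Set n₀ₐ e^(−βₐZ) = n₀ᵦ e^(−βᵦZ) ⇒ ln(n₀ₐ/n₀ᵦ) = (βₐ − βᵦ)·Z
Z = ln(0.48/0.68) / (0.423 − 0.58) = -0.3483 / -0.157 = 2.219 km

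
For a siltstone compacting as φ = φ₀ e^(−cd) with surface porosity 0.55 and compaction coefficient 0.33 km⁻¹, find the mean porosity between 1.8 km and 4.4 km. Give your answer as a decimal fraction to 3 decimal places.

⟨φ⟩ = (1/(d₂−d₁)) ∫ φ₀ e^(−cd) dd = φ₀·(e^(−c·d₁) − e^(−c·d₂)) / (c·(d₂−d₁))
e^(−0.33×1.8) = 0.5521; e^(−0.33×4.4) = 0.2341
⟨φ⟩ = 0.55 × (0.5521 − 0.2341) / (0.33 × 2.6) = 0.55 × 0.3706 = 0.2039

0.204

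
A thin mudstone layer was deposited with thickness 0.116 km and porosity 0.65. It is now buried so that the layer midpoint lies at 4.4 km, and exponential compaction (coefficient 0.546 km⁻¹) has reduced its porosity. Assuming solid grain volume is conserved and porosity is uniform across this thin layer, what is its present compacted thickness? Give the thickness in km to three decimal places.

Porosity at 4.4 km: φ = 0.65·exp(−0.546×4.4) = 0.0588
Solid-volume conservation: h(1−φ) = h₀(1−φ₀) ⇒ h = h₀·(1−φ₀)/(1−φ)
h = 0.116 × (1 − 0.65)/(1 − 0.0588) = 0.116 × 0.3719 = 0.0431 km

0.043 km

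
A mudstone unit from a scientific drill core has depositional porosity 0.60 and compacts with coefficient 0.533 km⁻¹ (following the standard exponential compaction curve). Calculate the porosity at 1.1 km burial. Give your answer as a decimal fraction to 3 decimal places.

0.334

φ = φ₀·exp(−β·z) = 0.6 × exp(−0.533 × 1.1) = 0.6 × exp(−0.5863)
  = 0.6 × 0.5564 = 0.3338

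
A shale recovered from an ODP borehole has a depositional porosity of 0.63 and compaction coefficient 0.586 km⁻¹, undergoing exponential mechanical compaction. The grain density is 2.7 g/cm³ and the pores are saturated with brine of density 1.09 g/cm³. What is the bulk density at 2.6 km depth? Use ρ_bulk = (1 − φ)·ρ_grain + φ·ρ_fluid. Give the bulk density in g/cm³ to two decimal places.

2.48 g/cm³

Porosity at depth: phi = 0.63·exp(−0.586×2.6) = 0.63×0.2179 = 0.1373
Bulk density: ρ_b = (1−phi)ρ_g + phi·ρ_f = 0.8627×2.7 + 0.1373×1.09
       = 2.329 + 0.150 = 2.479 g/cm³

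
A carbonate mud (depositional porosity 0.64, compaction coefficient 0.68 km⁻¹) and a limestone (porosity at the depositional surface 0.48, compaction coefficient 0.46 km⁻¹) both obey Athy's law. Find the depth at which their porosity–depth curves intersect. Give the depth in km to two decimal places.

1.31 km

Set φ₀ₐ e^(−cₐZ) = φ₀ᵦ e^(−cᵦZ) ⇒ ln(φ₀ₐ/φ₀ᵦ) = (cₐ − cᵦ)·Z
Z = ln(0.64/0.48) / (0.68 − 0.46) = 0.2877 / 0.22 = 1.308 km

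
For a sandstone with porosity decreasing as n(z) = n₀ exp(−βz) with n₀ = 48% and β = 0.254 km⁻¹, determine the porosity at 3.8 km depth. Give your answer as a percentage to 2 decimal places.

n = n₀·exp(−β·z) = 0.48 × exp(−0.254 × 3.8) = 0.48 × exp(−0.9652)
  = 0.48 × 0.3809 = 0.1828

18.28%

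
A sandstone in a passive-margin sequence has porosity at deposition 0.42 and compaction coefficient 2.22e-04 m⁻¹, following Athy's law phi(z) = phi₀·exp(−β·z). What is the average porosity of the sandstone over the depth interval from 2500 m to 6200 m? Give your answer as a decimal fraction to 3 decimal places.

0.164

Working in km (1 km = 1000 m; β in km⁻¹ = β in m⁻¹ × 1000):
⟨phi⟩ = (1/(z₂−z₁)) ∫ phi₀ e^(−βz) dz = phi₀·(e^(−β·z₁) − e^(−β·z₂)) / (β·(z₂−z₁))
e^(−0.222×2.5) = 0.5741; e^(−0.222×6.2) = 0.2525
⟨phi⟩ = 0.42 × (0.5741 − 0.2525) / (0.222 × 3.7) = 0.42 × 0.3915 = 0.1644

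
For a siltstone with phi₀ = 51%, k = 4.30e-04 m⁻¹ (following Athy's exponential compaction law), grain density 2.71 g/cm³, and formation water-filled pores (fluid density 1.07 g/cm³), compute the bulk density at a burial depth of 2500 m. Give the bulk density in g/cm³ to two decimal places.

Working in km (1 km = 1000 m; k in km⁻¹ = k in m⁻¹ × 1000):
Porosity at depth: phi = 0.51·exp(−0.43×2.5) = 0.51×0.3413 = 0.1741
Bulk density: ρ_b = (1−phi)ρ_g + phi·ρ_f = 0.8259×2.71 + 0.1741×1.07
       = 2.238 + 0.186 = 2.425 g/cm³

2.42 g/cm³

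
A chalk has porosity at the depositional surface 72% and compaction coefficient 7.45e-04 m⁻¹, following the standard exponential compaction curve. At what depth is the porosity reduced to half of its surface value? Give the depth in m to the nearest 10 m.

930 m

Working in km (1 km = 1000 m; β in km⁻¹ = β in m⁻¹ × 1000):
φ/φ₀ = 1/2 ⇒ exp(−β·Z) = 1/2 ⇒ Z = ln(2) / β
Z = 0.6931 / 0.745 = 0.930 km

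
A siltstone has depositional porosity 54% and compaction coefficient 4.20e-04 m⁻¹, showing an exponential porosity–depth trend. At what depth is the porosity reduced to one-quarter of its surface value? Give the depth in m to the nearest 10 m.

3300 m

Working in km (1 km = 1000 m; k in km⁻¹ = k in m⁻¹ × 1000):
φ/φ₀ = 1/4 ⇒ exp(−k·Z) = 1/4 ⇒ Z = ln(4) / k
Z = 1.3863 / 0.42 = 3.301 km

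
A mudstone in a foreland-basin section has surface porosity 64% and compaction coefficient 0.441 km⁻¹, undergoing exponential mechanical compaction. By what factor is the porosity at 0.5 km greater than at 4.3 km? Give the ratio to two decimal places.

5.34

phi(d₁)/phi(d₂) = e^(−k·d₁)/e^(−k·d₂) = e^{k(d₂−d₁)}
= exp(0.441 × 3.8) = exp(1.676) = 5.3431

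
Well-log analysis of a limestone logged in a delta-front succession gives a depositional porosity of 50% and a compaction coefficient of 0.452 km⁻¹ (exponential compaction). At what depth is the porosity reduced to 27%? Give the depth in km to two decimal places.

Invert Athy's law: z = ln(phi₀/phi) / c
z = ln(0.5/0.27) / 0.452 = ln(1.852) / 0.452 = 0.6162 / 0.452 = 1.363 km

1.36 km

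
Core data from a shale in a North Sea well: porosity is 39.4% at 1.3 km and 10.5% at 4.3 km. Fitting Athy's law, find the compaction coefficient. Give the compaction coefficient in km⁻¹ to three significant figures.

Athy: φ(Z) = φ₀ e^(−βZ) ⇒ φ₁/φ₂ = e^{β(Z₂−Z₁)} ⇒ β = ln(φ₁/φ₂)/(Z₂−Z₁)
β = ln(0.394/0.105) / (4.3 − 1.3) = ln(3.752) / 3 = 1.3224 / 3 = 0.4408 km⁻¹

0.441 km⁻¹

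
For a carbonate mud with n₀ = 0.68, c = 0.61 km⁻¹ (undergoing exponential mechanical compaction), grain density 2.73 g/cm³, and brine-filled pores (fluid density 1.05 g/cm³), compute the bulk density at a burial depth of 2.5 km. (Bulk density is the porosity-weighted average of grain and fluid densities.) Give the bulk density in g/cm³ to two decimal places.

Porosity at depth: n = 0.68·exp(−0.61×2.5) = 0.68×0.2176 = 0.1480
Bulk density: ρ_b = (1−n)ρ_g + n·ρ_f = 0.8520×2.73 + 0.1480×1.05
       = 2.326 + 0.155 = 2.481 g/cm³

2.48 g/cm³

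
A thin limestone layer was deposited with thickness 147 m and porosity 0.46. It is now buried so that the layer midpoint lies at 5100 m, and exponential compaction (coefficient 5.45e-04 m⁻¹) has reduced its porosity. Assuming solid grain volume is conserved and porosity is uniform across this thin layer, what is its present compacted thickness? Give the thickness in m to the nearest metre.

Working in km (1 km = 1000 m; c in km⁻¹ = c in m⁻¹ × 1000):
Porosity at 5.1 km: n = 0.46·exp(−0.545×5.1) = 0.0286
Solid-volume conservation: h(1−n) = h₀(1−n₀) ⇒ h = h₀·(1−n₀)/(1−n)
h = 0.147 × (1 − 0.46)/(1 − 0.0286) = 0.147 × 0.5559 = 0.0817 km

82 m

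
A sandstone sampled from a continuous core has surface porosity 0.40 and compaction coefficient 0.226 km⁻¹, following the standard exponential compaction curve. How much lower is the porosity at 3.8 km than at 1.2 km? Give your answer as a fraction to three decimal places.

n(1.2) = 0.4·e^(−0.226×1.2) = 0.3050
n(3.8) = 0.4·e^(−0.226×3.8) = 0.1695
Δn = 0.3050 − 0.1695 = 0.1355

0.136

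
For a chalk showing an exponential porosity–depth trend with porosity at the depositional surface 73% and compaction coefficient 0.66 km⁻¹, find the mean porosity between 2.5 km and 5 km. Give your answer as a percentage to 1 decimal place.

6.9%

⟨n⟩ = (1/(d₂−d₁)) ∫ n₀ e^(−βd) dd = n₀·(e^(−β·d₁) − e^(−β·d₂)) / (β·(d₂−d₁))
e^(−0.66×2.5) = 0.1920; e^(−0.66×5) = 0.0369
⟨n⟩ = 0.73 × (0.1920 − 0.0369) / (0.66 × 2.5) = 0.73 × 0.0940 = 0.0686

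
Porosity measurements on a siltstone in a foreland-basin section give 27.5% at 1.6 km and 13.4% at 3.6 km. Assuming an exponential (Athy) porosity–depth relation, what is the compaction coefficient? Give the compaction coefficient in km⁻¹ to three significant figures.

0.359 km⁻¹

Athy: φ(d) = φ₀ e^(−βd) ⇒ φ₁/φ₂ = e^{β(d₂−d₁)} ⇒ β = ln(φ₁/φ₂)/(d₂−d₁)
β = ln(0.275/0.134) / (3.6 − 1.6) = ln(2.052) / 2 = 0.7189 / 2 = 0.3595 km⁻¹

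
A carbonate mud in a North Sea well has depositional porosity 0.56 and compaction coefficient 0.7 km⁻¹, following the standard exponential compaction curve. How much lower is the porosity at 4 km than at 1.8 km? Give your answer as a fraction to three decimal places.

phi(1.8) = 0.56·e^(−0.7×1.8) = 0.1588
phi(4) = 0.56·e^(−0.7×4) = 0.0341
Δphi = 0.1588 − 0.0341 = 0.1248

0.125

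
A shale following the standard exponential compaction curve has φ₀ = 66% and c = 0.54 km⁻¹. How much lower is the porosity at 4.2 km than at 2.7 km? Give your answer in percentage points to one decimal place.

8.5 percentage points

φ(2.7) = 0.66·e^(−0.54×2.7) = 0.1536
φ(4.2) = 0.66·e^(−0.54×4.2) = 0.0683
Δφ = 0.1536 − 0.0683 = 0.0853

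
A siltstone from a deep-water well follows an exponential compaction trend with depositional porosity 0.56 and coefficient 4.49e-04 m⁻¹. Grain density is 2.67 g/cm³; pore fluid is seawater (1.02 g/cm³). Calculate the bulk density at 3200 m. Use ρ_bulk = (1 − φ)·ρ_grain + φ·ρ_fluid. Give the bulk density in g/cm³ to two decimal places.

Working in km (1 km = 1000 m; k in km⁻¹ = k in m⁻¹ × 1000):
Porosity at depth: φ = 0.56·exp(−0.449×3.2) = 0.56×0.2377 = 0.1331
Bulk density: ρ_b = (1−φ)ρ_g + φ·ρ_f = 0.8669×2.67 + 0.1331×1.02
       = 2.315 + 0.136 = 2.450 g/cm³

2.45 g/cm³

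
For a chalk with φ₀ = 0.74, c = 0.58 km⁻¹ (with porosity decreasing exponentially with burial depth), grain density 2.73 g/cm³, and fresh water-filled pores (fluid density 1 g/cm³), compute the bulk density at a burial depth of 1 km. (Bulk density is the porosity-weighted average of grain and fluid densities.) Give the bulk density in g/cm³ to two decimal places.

Porosity at depth: φ = 0.74·exp(−0.58×1) = 0.74×0.5599 = 0.4143
Bulk density: ρ_b = (1−φ)ρ_g + φ·ρ_f = 0.5857×2.73 + 0.4143×1
       = 1.599 + 0.414 = 2.013 g/cm³

2.01 g/cm³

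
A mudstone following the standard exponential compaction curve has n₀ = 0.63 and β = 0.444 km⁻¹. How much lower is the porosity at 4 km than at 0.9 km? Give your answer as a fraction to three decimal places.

n(0.9) = 0.63·e^(−0.444×0.9) = 0.4225
n(4) = 0.63·e^(−0.444×4) = 0.1067
Δn = 0.4225 − 0.1067 = 0.3158

0.316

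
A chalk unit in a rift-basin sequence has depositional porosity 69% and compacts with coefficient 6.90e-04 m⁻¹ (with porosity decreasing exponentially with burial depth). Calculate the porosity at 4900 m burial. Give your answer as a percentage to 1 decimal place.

2.3%

Working in km (1 km = 1000 m; c in km⁻¹ = c in m⁻¹ × 1000):
n = n₀·exp(−c·d) = 0.69 × exp(−0.69 × 4.9) = 0.69 × exp(−3.381)
  = 0.69 × 0.0340 = 0.0235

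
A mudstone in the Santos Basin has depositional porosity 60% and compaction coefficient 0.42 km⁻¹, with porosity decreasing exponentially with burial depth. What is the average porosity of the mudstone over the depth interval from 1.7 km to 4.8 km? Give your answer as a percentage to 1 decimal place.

16.4%

⟨phi⟩ = (1/(d₂−d₁)) ∫ phi₀ e^(−kd) dd = phi₀·(e^(−k·d₁) − e^(−k·d₂)) / (k·(d₂−d₁))
e^(−0.42×1.7) = 0.4897; e^(−0.42×4.8) = 0.1332
⟨phi⟩ = 0.6 × (0.4897 − 0.1332) / (0.42 × 3.1) = 0.6 × 0.2738 = 0.1643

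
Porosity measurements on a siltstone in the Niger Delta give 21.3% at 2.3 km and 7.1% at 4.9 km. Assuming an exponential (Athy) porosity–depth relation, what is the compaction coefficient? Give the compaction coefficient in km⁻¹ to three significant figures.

0.423 km⁻¹

Athy: n(z) = n₀ e^(−cz) ⇒ n₁/n₂ = e^{c(z₂−z₁)} ⇒ c = ln(n₁/n₂)/(z₂−z₁)
c = ln(0.213/0.071) / (4.9 − 2.3) = ln(3) / 2.6 = 1.0986 / 2.6 = 0.4225 km⁻¹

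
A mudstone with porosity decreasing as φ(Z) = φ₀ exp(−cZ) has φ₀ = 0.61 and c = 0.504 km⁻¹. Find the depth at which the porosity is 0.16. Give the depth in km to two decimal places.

Invert Athy's law: Z = ln(φ₀/φ) / c
Z = ln(0.61/0.16) / 0.504 = ln(3.812) / 0.504 = 1.3383 / 0.504 = 2.655 km

2.66 km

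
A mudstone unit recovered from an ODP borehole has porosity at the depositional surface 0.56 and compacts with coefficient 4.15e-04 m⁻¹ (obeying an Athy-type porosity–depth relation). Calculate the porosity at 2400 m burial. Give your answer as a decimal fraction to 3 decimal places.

Working in km (1 km = 1000 m; β in km⁻¹ = β in m⁻¹ × 1000):
φ = φ₀·exp(−β·Z) = 0.56 × exp(−0.415 × 2.4) = 0.56 × exp(−0.996)
  = 0.56 × 0.3694 = 0.2068

0.207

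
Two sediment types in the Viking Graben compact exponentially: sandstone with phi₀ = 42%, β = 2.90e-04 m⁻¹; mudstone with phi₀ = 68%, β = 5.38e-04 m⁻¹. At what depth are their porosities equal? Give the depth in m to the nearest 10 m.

1940 m

Working in km (1 km = 1000 m; β in km⁻¹ = β in m⁻¹ × 1000):
Set phi₀ₐ e^(−βₐz) = phi₀ᵦ e^(−βᵦz) ⇒ ln(phi₀ₐ/phi₀ᵦ) = (βₐ − βᵦ)·z
z = ln(0.42/0.68) / (0.29 − 0.538) = -0.4818 / -0.248 = 1.943 km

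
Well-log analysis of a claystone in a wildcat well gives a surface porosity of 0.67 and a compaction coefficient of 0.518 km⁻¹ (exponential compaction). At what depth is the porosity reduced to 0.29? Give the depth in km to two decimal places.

1.62 km

Invert Athy's law: Z = ln(φ₀/φ) / β
Z = ln(0.67/0.29) / 0.518 = ln(2.31) / 0.518 = 0.8374 / 0.518 = 1.617 km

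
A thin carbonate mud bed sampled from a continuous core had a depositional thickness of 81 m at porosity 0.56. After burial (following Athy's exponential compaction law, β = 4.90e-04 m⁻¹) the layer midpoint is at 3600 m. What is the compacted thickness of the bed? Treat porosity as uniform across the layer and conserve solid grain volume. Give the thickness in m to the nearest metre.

39 m

Working in km (1 km = 1000 m; β in km⁻¹ = β in m⁻¹ × 1000):
Porosity at 3.6 km: n = 0.56·exp(−0.49×3.6) = 0.0960
Solid-volume conservation: h(1−n) = h₀(1−n₀) ⇒ h = h₀·(1−n₀)/(1−n)
h = 0.081 × (1 − 0.56)/(1 − 0.0960) = 0.081 × 0.4867 = 0.0394 km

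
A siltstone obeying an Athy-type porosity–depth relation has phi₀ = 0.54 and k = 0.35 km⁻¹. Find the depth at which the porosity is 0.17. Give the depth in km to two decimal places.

3.30 km

Invert Athy's law: z = ln(phi₀/phi) / k
z = ln(0.54/0.17) / 0.35 = ln(3.176) / 0.35 = 1.1558 / 0.35 = 3.302 km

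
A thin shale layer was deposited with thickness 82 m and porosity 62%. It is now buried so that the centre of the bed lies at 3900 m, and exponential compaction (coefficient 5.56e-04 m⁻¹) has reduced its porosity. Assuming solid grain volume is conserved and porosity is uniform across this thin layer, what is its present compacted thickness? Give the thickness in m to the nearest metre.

34 m

Working in km (1 km = 1000 m; β in km⁻¹ = β in m⁻¹ × 1000):
Porosity at 3.9 km: φ = 0.62·exp(−0.556×3.9) = 0.0709
Solid-volume conservation: h(1−φ) = h₀(1−φ₀) ⇒ h = h₀·(1−φ₀)/(1−φ)
h = 0.082 × (1 − 0.62)/(1 − 0.0709) = 0.082 × 0.4090 = 0.0335 km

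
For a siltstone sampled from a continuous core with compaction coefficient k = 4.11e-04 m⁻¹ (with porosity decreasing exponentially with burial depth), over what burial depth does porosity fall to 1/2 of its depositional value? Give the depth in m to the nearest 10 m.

1690 m

Working in km (1 km = 1000 m; k in km⁻¹ = k in m⁻¹ × 1000):
phi/phi₀ = 1/2 ⇒ exp(−k·d) = 1/2 ⇒ d = ln(2) / k
d = 0.6931 / 0.411 = 1.686 km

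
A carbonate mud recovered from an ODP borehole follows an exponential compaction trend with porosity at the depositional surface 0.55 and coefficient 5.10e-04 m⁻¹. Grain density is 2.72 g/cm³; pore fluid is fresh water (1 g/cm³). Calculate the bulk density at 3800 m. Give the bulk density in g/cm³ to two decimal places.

2.58 g/cm³

Working in km (1 km = 1000 m; k in km⁻¹ = k in m⁻¹ × 1000):
Porosity at depth: phi = 0.55·exp(−0.51×3.8) = 0.55×0.1440 = 0.0792
Bulk density: ρ_b = (1−phi)ρ_g + phi·ρ_f = 0.9208×2.72 + 0.0792×1
       = 2.505 + 0.079 = 2.584 g/cm³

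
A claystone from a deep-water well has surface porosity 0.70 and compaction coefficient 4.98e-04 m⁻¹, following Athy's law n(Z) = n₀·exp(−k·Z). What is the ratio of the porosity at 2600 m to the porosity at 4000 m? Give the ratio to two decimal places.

2.01

Working in km (1 km = 1000 m; k in km⁻¹ = k in m⁻¹ × 1000):
n(Z₁)/n(Z₂) = e^(−k·Z₁)/e^(−k·Z₂) = e^{k(Z₂−Z₁)}
= exp(0.498 × 1.4) = exp(0.6972) = 2.0081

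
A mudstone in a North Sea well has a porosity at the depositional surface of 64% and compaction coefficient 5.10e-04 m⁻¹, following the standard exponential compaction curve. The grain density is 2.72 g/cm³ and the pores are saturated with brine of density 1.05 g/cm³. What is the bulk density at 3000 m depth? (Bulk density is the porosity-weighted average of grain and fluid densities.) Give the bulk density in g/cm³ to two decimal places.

2.49 g/cm³

Working in km (1 km = 1000 m; c in km⁻¹ = c in m⁻¹ × 1000):
Porosity at depth: n = 0.64·exp(−0.51×3) = 0.64×0.2165 = 0.1386
Bulk density: ρ_b = (1−n)ρ_g + n·ρ_f = 0.8614×2.72 + 0.1386×1.05
       = 2.343 + 0.146 = 2.489 g/cm³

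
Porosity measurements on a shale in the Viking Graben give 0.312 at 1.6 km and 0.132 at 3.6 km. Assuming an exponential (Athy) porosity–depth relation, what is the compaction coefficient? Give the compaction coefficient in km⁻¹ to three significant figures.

0.430 km⁻¹

Athy: n(Z) = n₀ e^(−cZ) ⇒ n₁/n₂ = e^{c(Z₂−Z₁)} ⇒ c = ln(n₁/n₂)/(Z₂−Z₁)
c = ln(0.312/0.132) / (3.6 − 1.6) = ln(2.364) / 2 = 0.8602 / 2 = 0.4301 km⁻¹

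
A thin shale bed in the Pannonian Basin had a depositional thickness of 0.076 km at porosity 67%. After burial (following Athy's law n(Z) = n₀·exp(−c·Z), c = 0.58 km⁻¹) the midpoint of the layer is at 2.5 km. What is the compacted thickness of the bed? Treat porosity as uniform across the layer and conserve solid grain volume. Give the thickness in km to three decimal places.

0.030 km

Porosity at 2.5 km: n = 0.67·exp(−0.58×2.5) = 0.1572
Solid-volume conservation: h(1−n) = h₀(1−n₀) ⇒ h = h₀·(1−n₀)/(1−n)
h = 0.076 × (1 − 0.67)/(1 − 0.1572) = 0.076 × 0.3915 = 0.0298 km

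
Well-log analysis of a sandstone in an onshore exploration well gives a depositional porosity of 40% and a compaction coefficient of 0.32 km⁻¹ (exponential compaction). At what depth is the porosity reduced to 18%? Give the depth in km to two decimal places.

2.50 km

Invert Athy's law: Z = ln(phi₀/phi) / k
Z = ln(0.4/0.18) / 0.32 = ln(2.222) / 0.32 = 0.7985 / 0.32 = 2.495 km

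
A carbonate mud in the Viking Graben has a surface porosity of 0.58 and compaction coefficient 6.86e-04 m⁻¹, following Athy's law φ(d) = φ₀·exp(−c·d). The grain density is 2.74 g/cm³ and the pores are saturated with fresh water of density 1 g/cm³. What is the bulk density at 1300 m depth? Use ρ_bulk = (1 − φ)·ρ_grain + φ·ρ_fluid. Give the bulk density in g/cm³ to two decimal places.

2.33 g/cm³

Working in km (1 km = 1000 m; c in km⁻¹ = c in m⁻¹ × 1000):
Porosity at depth: φ = 0.58·exp(−0.686×1.3) = 0.58×0.4099 = 0.2378
Bulk density: ρ_b = (1−φ)ρ_g + φ·ρ_f = 0.7622×2.74 + 0.2378×1
       = 2.089 + 0.238 = 2.326 g/cm³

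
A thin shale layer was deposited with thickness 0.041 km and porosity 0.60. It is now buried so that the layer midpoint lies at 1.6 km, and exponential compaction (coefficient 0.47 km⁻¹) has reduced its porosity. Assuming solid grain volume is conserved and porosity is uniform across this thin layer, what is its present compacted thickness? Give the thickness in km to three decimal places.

0.023 km

Porosity at 1.6 km: φ = 0.6·exp(−0.47×1.6) = 0.2829
Solid-volume conservation: h(1−φ) = h₀(1−φ₀) ⇒ h = h₀·(1−φ₀)/(1−φ)
h = 0.041 × (1 − 0.6)/(1 − 0.2829) = 0.041 × 0.5578 = 0.0229 km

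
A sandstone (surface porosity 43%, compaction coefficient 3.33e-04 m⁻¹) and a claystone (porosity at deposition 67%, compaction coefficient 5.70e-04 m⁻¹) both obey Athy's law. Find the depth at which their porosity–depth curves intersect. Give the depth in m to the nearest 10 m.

1870 m

Working in km (1 km = 1000 m; k in km⁻¹ = k in m⁻¹ × 1000):
Set phi₀ₐ e^(−kₐZ) = phi₀ᵦ e^(−kᵦZ) ⇒ ln(phi₀ₐ/phi₀ᵦ) = (kₐ − kᵦ)·Z
Z = ln(0.43/0.67) / (0.333 − 0.57) = -0.4435 / -0.237 = 1.871 km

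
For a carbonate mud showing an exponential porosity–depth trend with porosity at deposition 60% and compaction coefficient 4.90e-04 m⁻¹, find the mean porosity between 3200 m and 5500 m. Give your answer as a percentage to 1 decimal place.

7.5%

Working in km (1 km = 1000 m; β in km⁻¹ = β in m⁻¹ × 1000):
⟨φ⟩ = (1/(d₂−d₁)) ∫ φ₀ e^(−βd) dd = φ₀·(e^(−β·d₁) − e^(−β·d₂)) / (β·(d₂−d₁))
e^(−0.49×3.2) = 0.2085; e^(−0.49×5.5) = 0.0675
⟨φ⟩ = 0.6 × (0.2085 − 0.0675) / (0.49 × 2.3) = 0.6 × 0.1250 = 0.0750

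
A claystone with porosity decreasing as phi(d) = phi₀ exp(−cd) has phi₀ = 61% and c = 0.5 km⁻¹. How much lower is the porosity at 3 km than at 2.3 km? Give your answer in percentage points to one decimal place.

phi(2.3) = 0.61·e^(−0.5×2.3) = 0.1931
phi(3) = 0.61·e^(−0.5×3) = 0.1361
Δphi = 0.1931 − 0.1361 = 0.0570

5.7 percentage points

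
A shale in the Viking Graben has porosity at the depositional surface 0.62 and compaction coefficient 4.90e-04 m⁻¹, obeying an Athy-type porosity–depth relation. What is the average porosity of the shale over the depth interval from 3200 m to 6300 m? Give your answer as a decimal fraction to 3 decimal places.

Working in km (1 km = 1000 m; c in km⁻¹ = c in m⁻¹ × 1000):
⟨φ⟩ = (1/(z₂−z₁)) ∫ φ₀ e^(−cz) dz = φ₀·(e^(−c·z₁) − e^(−c·z₂)) / (c·(z₂−z₁))
e^(−0.49×3.2) = 0.2085; e^(−0.49×6.3) = 0.0456
⟨φ⟩ = 0.62 × (0.2085 − 0.0456) / (0.49 × 3.1) = 0.62 × 0.1072 = 0.0665

0.066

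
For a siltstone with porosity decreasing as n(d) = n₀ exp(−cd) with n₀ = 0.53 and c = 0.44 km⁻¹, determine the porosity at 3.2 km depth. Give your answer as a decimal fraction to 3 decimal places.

n = n₀·exp(−c·d) = 0.53 × exp(−0.44 × 3.2) = 0.53 × exp(−1.408)
  = 0.53 × 0.2446 = 0.1297

0.130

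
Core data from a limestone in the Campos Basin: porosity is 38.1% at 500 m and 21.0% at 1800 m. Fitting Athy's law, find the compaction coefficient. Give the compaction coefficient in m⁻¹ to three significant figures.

Working in km (1 km = 1000 m; k in km⁻¹ = k in m⁻¹ × 1000):
Athy: n(z) = n₀ e^(−kz) ⇒ n₁/n₂ = e^{k(z₂−z₁)} ⇒ k = ln(n₁/n₂)/(z₂−z₁)
k = ln(0.381/0.21) / (1.8 − 0.5) = ln(1.814) / 1.3 = 0.5957 / 1.3 = 0.4582 km⁻¹

0.000458 m⁻¹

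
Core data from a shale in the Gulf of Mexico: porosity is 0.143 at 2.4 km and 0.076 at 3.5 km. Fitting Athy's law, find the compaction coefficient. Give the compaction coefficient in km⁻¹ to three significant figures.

0.575 km⁻¹

Athy: φ(d) = φ₀ e^(−cd) ⇒ φ₁/φ₂ = e^{c(d₂−d₁)} ⇒ c = ln(φ₁/φ₂)/(d₂−d₁)
c = ln(0.143/0.076) / (3.5 − 2.4) = ln(1.882) / 1.1 = 0.6321 / 1.1 = 0.5746 km⁻¹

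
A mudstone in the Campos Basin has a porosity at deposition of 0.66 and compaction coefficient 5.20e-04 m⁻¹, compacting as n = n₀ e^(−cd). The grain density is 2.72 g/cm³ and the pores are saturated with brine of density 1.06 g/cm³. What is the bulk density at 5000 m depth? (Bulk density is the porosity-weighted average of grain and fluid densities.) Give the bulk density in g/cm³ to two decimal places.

2.64 g/cm³

Working in km (1 km = 1000 m; c in km⁻¹ = c in m⁻¹ × 1000):
Porosity at depth: n = 0.66·exp(−0.52×5) = 0.66×0.0743 = 0.0490
Bulk density: ρ_b = (1−n)ρ_g + n·ρ_f = 0.9510×2.72 + 0.0490×1.06
       = 2.587 + 0.052 = 2.639 g/cm³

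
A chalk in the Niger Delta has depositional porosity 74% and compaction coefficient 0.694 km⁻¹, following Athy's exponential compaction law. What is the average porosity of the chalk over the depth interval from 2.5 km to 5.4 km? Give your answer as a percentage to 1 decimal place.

⟨φ⟩ = (1/(Z₂−Z₁)) ∫ φ₀ e^(−kZ) dZ = φ₀·(e^(−k·Z₁) − e^(−k·Z₂)) / (k·(Z₂−Z₁))
e^(−0.694×2.5) = 0.1764; e^(−0.694×5.4) = 0.0236
⟨φ⟩ = 0.74 × (0.1764 − 0.0236) / (0.694 × 2.9) = 0.74 × 0.0759 = 0.0562

5.6%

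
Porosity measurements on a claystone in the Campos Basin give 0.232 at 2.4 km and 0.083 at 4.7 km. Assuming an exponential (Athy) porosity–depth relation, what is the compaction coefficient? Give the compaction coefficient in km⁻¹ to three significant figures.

0.447 km⁻¹

Athy: phi(d) = phi₀ e^(−βd) ⇒ phi₁/phi₂ = e^{β(d₂−d₁)} ⇒ β = ln(phi₁/phi₂)/(d₂−d₁)
β = ln(0.232/0.083) / (4.7 − 2.4) = ln(2.795) / 2.3 = 1.0279 / 2.3 = 0.4469 km⁻¹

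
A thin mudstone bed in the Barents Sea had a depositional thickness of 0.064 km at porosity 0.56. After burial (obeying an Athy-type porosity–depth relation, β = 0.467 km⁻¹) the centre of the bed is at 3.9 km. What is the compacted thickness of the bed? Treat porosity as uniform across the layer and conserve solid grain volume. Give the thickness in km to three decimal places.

0.031 km

Porosity at 3.9 km: n = 0.56·exp(−0.467×3.9) = 0.0906
Solid-volume conservation: h(1−n) = h₀(1−n₀) ⇒ h = h₀·(1−n₀)/(1−n)
h = 0.064 × (1 − 0.56)/(1 − 0.0906) = 0.064 × 0.4838 = 0.0310 km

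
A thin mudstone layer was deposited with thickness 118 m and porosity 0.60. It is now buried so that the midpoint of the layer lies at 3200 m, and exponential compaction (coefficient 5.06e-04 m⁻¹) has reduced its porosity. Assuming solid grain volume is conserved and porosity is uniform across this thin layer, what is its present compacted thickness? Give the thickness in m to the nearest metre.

Working in km (1 km = 1000 m; k in km⁻¹ = k in m⁻¹ × 1000):
Porosity at 3.2 km: phi = 0.6·exp(−0.506×3.2) = 0.1188
Solid-volume conservation: h(1−phi) = h₀(1−phi₀) ⇒ h = h₀·(1−phi₀)/(1−phi)
h = 0.118 × (1 − 0.6)/(1 − 0.1188) = 0.118 × 0.4539 = 0.0536 km

54 m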